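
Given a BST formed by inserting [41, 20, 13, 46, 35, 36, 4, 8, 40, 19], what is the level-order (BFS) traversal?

Tree insertion order: [41, 20, 13, 46, 35, 36, 4, 8, 40, 19]
Tree (level-order array): [41, 20, 46, 13, 35, None, None, 4, 19, None, 36, None, 8, None, None, None, 40]
BFS from the root, enqueuing left then right child of each popped node:
  queue [41] -> pop 41, enqueue [20, 46], visited so far: [41]
  queue [20, 46] -> pop 20, enqueue [13, 35], visited so far: [41, 20]
  queue [46, 13, 35] -> pop 46, enqueue [none], visited so far: [41, 20, 46]
  queue [13, 35] -> pop 13, enqueue [4, 19], visited so far: [41, 20, 46, 13]
  queue [35, 4, 19] -> pop 35, enqueue [36], visited so far: [41, 20, 46, 13, 35]
  queue [4, 19, 36] -> pop 4, enqueue [8], visited so far: [41, 20, 46, 13, 35, 4]
  queue [19, 36, 8] -> pop 19, enqueue [none], visited so far: [41, 20, 46, 13, 35, 4, 19]
  queue [36, 8] -> pop 36, enqueue [40], visited so far: [41, 20, 46, 13, 35, 4, 19, 36]
  queue [8, 40] -> pop 8, enqueue [none], visited so far: [41, 20, 46, 13, 35, 4, 19, 36, 8]
  queue [40] -> pop 40, enqueue [none], visited so far: [41, 20, 46, 13, 35, 4, 19, 36, 8, 40]
Result: [41, 20, 46, 13, 35, 4, 19, 36, 8, 40]


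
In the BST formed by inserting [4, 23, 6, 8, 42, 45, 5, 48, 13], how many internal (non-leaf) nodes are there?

Tree built from: [4, 23, 6, 8, 42, 45, 5, 48, 13]
Tree (level-order array): [4, None, 23, 6, 42, 5, 8, None, 45, None, None, None, 13, None, 48]
Rule: An internal node has at least one child.
Per-node child counts:
  node 4: 1 child(ren)
  node 23: 2 child(ren)
  node 6: 2 child(ren)
  node 5: 0 child(ren)
  node 8: 1 child(ren)
  node 13: 0 child(ren)
  node 42: 1 child(ren)
  node 45: 1 child(ren)
  node 48: 0 child(ren)
Matching nodes: [4, 23, 6, 8, 42, 45]
Count of internal (non-leaf) nodes: 6


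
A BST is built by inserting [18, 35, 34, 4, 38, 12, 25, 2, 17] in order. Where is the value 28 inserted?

Starting tree (level order): [18, 4, 35, 2, 12, 34, 38, None, None, None, 17, 25]
Insertion path: 18 -> 35 -> 34 -> 25
Result: insert 28 as right child of 25
Final tree (level order): [18, 4, 35, 2, 12, 34, 38, None, None, None, 17, 25, None, None, None, None, None, None, 28]


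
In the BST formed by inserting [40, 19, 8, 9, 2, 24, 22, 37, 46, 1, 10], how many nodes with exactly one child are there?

Tree built from: [40, 19, 8, 9, 2, 24, 22, 37, 46, 1, 10]
Tree (level-order array): [40, 19, 46, 8, 24, None, None, 2, 9, 22, 37, 1, None, None, 10]
Rule: These are nodes with exactly 1 non-null child.
Per-node child counts:
  node 40: 2 child(ren)
  node 19: 2 child(ren)
  node 8: 2 child(ren)
  node 2: 1 child(ren)
  node 1: 0 child(ren)
  node 9: 1 child(ren)
  node 10: 0 child(ren)
  node 24: 2 child(ren)
  node 22: 0 child(ren)
  node 37: 0 child(ren)
  node 46: 0 child(ren)
Matching nodes: [2, 9]
Count of nodes with exactly one child: 2


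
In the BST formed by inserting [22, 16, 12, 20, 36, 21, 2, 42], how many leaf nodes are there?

Tree built from: [22, 16, 12, 20, 36, 21, 2, 42]
Tree (level-order array): [22, 16, 36, 12, 20, None, 42, 2, None, None, 21]
Rule: A leaf has 0 children.
Per-node child counts:
  node 22: 2 child(ren)
  node 16: 2 child(ren)
  node 12: 1 child(ren)
  node 2: 0 child(ren)
  node 20: 1 child(ren)
  node 21: 0 child(ren)
  node 36: 1 child(ren)
  node 42: 0 child(ren)
Matching nodes: [2, 21, 42]
Count of leaf nodes: 3


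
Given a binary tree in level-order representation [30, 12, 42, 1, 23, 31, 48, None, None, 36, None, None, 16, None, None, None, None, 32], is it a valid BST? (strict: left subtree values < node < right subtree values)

Level-order array: [30, 12, 42, 1, 23, 31, 48, None, None, 36, None, None, 16, None, None, None, None, 32]
Validate using subtree bounds (lo, hi): at each node, require lo < value < hi,
then recurse left with hi=value and right with lo=value.
Preorder trace (stopping at first violation):
  at node 30 with bounds (-inf, +inf): OK
  at node 12 with bounds (-inf, 30): OK
  at node 1 with bounds (-inf, 12): OK
  at node 23 with bounds (12, 30): OK
  at node 36 with bounds (12, 23): VIOLATION
Node 36 violates its bound: not (12 < 36 < 23).
Result: Not a valid BST


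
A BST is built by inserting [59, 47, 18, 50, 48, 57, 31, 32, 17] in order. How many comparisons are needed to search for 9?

Search path for 9: 59 -> 47 -> 18 -> 17
Found: False
Comparisons: 4


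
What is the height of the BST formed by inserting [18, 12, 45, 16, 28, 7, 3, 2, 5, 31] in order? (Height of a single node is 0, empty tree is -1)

Insertion order: [18, 12, 45, 16, 28, 7, 3, 2, 5, 31]
Tree (level-order array): [18, 12, 45, 7, 16, 28, None, 3, None, None, None, None, 31, 2, 5]
Compute height bottom-up (empty subtree = -1):
  height(2) = 1 + max(-1, -1) = 0
  height(5) = 1 + max(-1, -1) = 0
  height(3) = 1 + max(0, 0) = 1
  height(7) = 1 + max(1, -1) = 2
  height(16) = 1 + max(-1, -1) = 0
  height(12) = 1 + max(2, 0) = 3
  height(31) = 1 + max(-1, -1) = 0
  height(28) = 1 + max(-1, 0) = 1
  height(45) = 1 + max(1, -1) = 2
  height(18) = 1 + max(3, 2) = 4
Height = 4


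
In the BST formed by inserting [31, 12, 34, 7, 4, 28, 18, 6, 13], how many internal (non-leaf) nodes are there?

Tree built from: [31, 12, 34, 7, 4, 28, 18, 6, 13]
Tree (level-order array): [31, 12, 34, 7, 28, None, None, 4, None, 18, None, None, 6, 13]
Rule: An internal node has at least one child.
Per-node child counts:
  node 31: 2 child(ren)
  node 12: 2 child(ren)
  node 7: 1 child(ren)
  node 4: 1 child(ren)
  node 6: 0 child(ren)
  node 28: 1 child(ren)
  node 18: 1 child(ren)
  node 13: 0 child(ren)
  node 34: 0 child(ren)
Matching nodes: [31, 12, 7, 4, 28, 18]
Count of internal (non-leaf) nodes: 6


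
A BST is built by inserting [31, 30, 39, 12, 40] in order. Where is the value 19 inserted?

Starting tree (level order): [31, 30, 39, 12, None, None, 40]
Insertion path: 31 -> 30 -> 12
Result: insert 19 as right child of 12
Final tree (level order): [31, 30, 39, 12, None, None, 40, None, 19]


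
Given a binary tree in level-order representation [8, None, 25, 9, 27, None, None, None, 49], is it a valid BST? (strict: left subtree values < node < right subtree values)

Level-order array: [8, None, 25, 9, 27, None, None, None, 49]
Validate using subtree bounds (lo, hi): at each node, require lo < value < hi,
then recurse left with hi=value and right with lo=value.
Preorder trace (stopping at first violation):
  at node 8 with bounds (-inf, +inf): OK
  at node 25 with bounds (8, +inf): OK
  at node 9 with bounds (8, 25): OK
  at node 27 with bounds (25, +inf): OK
  at node 49 with bounds (27, +inf): OK
No violation found at any node.
Result: Valid BST


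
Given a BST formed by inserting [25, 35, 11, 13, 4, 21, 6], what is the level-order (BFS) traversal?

Tree insertion order: [25, 35, 11, 13, 4, 21, 6]
Tree (level-order array): [25, 11, 35, 4, 13, None, None, None, 6, None, 21]
BFS from the root, enqueuing left then right child of each popped node:
  queue [25] -> pop 25, enqueue [11, 35], visited so far: [25]
  queue [11, 35] -> pop 11, enqueue [4, 13], visited so far: [25, 11]
  queue [35, 4, 13] -> pop 35, enqueue [none], visited so far: [25, 11, 35]
  queue [4, 13] -> pop 4, enqueue [6], visited so far: [25, 11, 35, 4]
  queue [13, 6] -> pop 13, enqueue [21], visited so far: [25, 11, 35, 4, 13]
  queue [6, 21] -> pop 6, enqueue [none], visited so far: [25, 11, 35, 4, 13, 6]
  queue [21] -> pop 21, enqueue [none], visited so far: [25, 11, 35, 4, 13, 6, 21]
Result: [25, 11, 35, 4, 13, 6, 21]


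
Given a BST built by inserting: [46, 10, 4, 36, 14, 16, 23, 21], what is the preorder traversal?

Tree insertion order: [46, 10, 4, 36, 14, 16, 23, 21]
Tree (level-order array): [46, 10, None, 4, 36, None, None, 14, None, None, 16, None, 23, 21]
Preorder traversal: [46, 10, 4, 36, 14, 16, 23, 21]


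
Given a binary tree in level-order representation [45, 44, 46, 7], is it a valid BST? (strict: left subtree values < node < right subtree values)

Level-order array: [45, 44, 46, 7]
Validate using subtree bounds (lo, hi): at each node, require lo < value < hi,
then recurse left with hi=value and right with lo=value.
Preorder trace (stopping at first violation):
  at node 45 with bounds (-inf, +inf): OK
  at node 44 with bounds (-inf, 45): OK
  at node 7 with bounds (-inf, 44): OK
  at node 46 with bounds (45, +inf): OK
No violation found at any node.
Result: Valid BST


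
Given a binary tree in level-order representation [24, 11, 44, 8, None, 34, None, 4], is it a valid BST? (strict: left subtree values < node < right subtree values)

Level-order array: [24, 11, 44, 8, None, 34, None, 4]
Validate using subtree bounds (lo, hi): at each node, require lo < value < hi,
then recurse left with hi=value and right with lo=value.
Preorder trace (stopping at first violation):
  at node 24 with bounds (-inf, +inf): OK
  at node 11 with bounds (-inf, 24): OK
  at node 8 with bounds (-inf, 11): OK
  at node 4 with bounds (-inf, 8): OK
  at node 44 with bounds (24, +inf): OK
  at node 34 with bounds (24, 44): OK
No violation found at any node.
Result: Valid BST


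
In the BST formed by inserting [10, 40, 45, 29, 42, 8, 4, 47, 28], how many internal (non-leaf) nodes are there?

Tree built from: [10, 40, 45, 29, 42, 8, 4, 47, 28]
Tree (level-order array): [10, 8, 40, 4, None, 29, 45, None, None, 28, None, 42, 47]
Rule: An internal node has at least one child.
Per-node child counts:
  node 10: 2 child(ren)
  node 8: 1 child(ren)
  node 4: 0 child(ren)
  node 40: 2 child(ren)
  node 29: 1 child(ren)
  node 28: 0 child(ren)
  node 45: 2 child(ren)
  node 42: 0 child(ren)
  node 47: 0 child(ren)
Matching nodes: [10, 8, 40, 29, 45]
Count of internal (non-leaf) nodes: 5


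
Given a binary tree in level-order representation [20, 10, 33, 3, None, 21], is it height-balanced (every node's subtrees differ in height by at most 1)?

Tree (level-order array): [20, 10, 33, 3, None, 21]
Definition: a tree is height-balanced if, at every node, |h(left) - h(right)| <= 1 (empty subtree has height -1).
Bottom-up per-node check:
  node 3: h_left=-1, h_right=-1, diff=0 [OK], height=0
  node 10: h_left=0, h_right=-1, diff=1 [OK], height=1
  node 21: h_left=-1, h_right=-1, diff=0 [OK], height=0
  node 33: h_left=0, h_right=-1, diff=1 [OK], height=1
  node 20: h_left=1, h_right=1, diff=0 [OK], height=2
All nodes satisfy the balance condition.
Result: Balanced


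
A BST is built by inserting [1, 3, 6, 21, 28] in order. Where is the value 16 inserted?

Starting tree (level order): [1, None, 3, None, 6, None, 21, None, 28]
Insertion path: 1 -> 3 -> 6 -> 21
Result: insert 16 as left child of 21
Final tree (level order): [1, None, 3, None, 6, None, 21, 16, 28]


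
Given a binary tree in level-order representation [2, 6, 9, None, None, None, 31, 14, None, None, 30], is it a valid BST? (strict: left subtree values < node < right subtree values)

Level-order array: [2, 6, 9, None, None, None, 31, 14, None, None, 30]
Validate using subtree bounds (lo, hi): at each node, require lo < value < hi,
then recurse left with hi=value and right with lo=value.
Preorder trace (stopping at first violation):
  at node 2 with bounds (-inf, +inf): OK
  at node 6 with bounds (-inf, 2): VIOLATION
Node 6 violates its bound: not (-inf < 6 < 2).
Result: Not a valid BST


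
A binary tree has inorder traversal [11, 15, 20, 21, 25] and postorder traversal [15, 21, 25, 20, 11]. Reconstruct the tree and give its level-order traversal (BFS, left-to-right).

Inorder:   [11, 15, 20, 21, 25]
Postorder: [15, 21, 25, 20, 11]
Algorithm: postorder visits root last, so walk postorder right-to-left;
each value is the root of the current inorder slice — split it at that
value, recurse on the right subtree first, then the left.
Recursive splits:
  root=11; inorder splits into left=[], right=[15, 20, 21, 25]
  root=20; inorder splits into left=[15], right=[21, 25]
  root=25; inorder splits into left=[21], right=[]
  root=21; inorder splits into left=[], right=[]
  root=15; inorder splits into left=[], right=[]
Reconstructed level-order: [11, 20, 15, 25, 21]


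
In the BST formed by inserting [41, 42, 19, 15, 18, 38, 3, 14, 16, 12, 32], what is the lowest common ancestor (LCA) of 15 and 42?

Tree insertion order: [41, 42, 19, 15, 18, 38, 3, 14, 16, 12, 32]
Tree (level-order array): [41, 19, 42, 15, 38, None, None, 3, 18, 32, None, None, 14, 16, None, None, None, 12]
In a BST, the LCA of p=15, q=42 is the first node v on the
root-to-leaf path with p <= v <= q (go left if both < v, right if both > v).
Walk from root:
  at 41: 15 <= 41 <= 42, this is the LCA
LCA = 41


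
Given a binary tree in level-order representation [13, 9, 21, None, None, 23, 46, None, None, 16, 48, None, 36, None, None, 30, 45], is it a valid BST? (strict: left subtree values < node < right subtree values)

Level-order array: [13, 9, 21, None, None, 23, 46, None, None, 16, 48, None, 36, None, None, 30, 45]
Validate using subtree bounds (lo, hi): at each node, require lo < value < hi,
then recurse left with hi=value and right with lo=value.
Preorder trace (stopping at first violation):
  at node 13 with bounds (-inf, +inf): OK
  at node 9 with bounds (-inf, 13): OK
  at node 21 with bounds (13, +inf): OK
  at node 23 with bounds (13, 21): VIOLATION
Node 23 violates its bound: not (13 < 23 < 21).
Result: Not a valid BST


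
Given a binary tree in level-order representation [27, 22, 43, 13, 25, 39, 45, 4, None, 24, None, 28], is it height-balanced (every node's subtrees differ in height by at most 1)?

Tree (level-order array): [27, 22, 43, 13, 25, 39, 45, 4, None, 24, None, 28]
Definition: a tree is height-balanced if, at every node, |h(left) - h(right)| <= 1 (empty subtree has height -1).
Bottom-up per-node check:
  node 4: h_left=-1, h_right=-1, diff=0 [OK], height=0
  node 13: h_left=0, h_right=-1, diff=1 [OK], height=1
  node 24: h_left=-1, h_right=-1, diff=0 [OK], height=0
  node 25: h_left=0, h_right=-1, diff=1 [OK], height=1
  node 22: h_left=1, h_right=1, diff=0 [OK], height=2
  node 28: h_left=-1, h_right=-1, diff=0 [OK], height=0
  node 39: h_left=0, h_right=-1, diff=1 [OK], height=1
  node 45: h_left=-1, h_right=-1, diff=0 [OK], height=0
  node 43: h_left=1, h_right=0, diff=1 [OK], height=2
  node 27: h_left=2, h_right=2, diff=0 [OK], height=3
All nodes satisfy the balance condition.
Result: Balanced


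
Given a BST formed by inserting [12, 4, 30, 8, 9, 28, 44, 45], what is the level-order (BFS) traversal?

Tree insertion order: [12, 4, 30, 8, 9, 28, 44, 45]
Tree (level-order array): [12, 4, 30, None, 8, 28, 44, None, 9, None, None, None, 45]
BFS from the root, enqueuing left then right child of each popped node:
  queue [12] -> pop 12, enqueue [4, 30], visited so far: [12]
  queue [4, 30] -> pop 4, enqueue [8], visited so far: [12, 4]
  queue [30, 8] -> pop 30, enqueue [28, 44], visited so far: [12, 4, 30]
  queue [8, 28, 44] -> pop 8, enqueue [9], visited so far: [12, 4, 30, 8]
  queue [28, 44, 9] -> pop 28, enqueue [none], visited so far: [12, 4, 30, 8, 28]
  queue [44, 9] -> pop 44, enqueue [45], visited so far: [12, 4, 30, 8, 28, 44]
  queue [9, 45] -> pop 9, enqueue [none], visited so far: [12, 4, 30, 8, 28, 44, 9]
  queue [45] -> pop 45, enqueue [none], visited so far: [12, 4, 30, 8, 28, 44, 9, 45]
Result: [12, 4, 30, 8, 28, 44, 9, 45]


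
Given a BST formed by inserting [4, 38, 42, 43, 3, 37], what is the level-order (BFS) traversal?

Tree insertion order: [4, 38, 42, 43, 3, 37]
Tree (level-order array): [4, 3, 38, None, None, 37, 42, None, None, None, 43]
BFS from the root, enqueuing left then right child of each popped node:
  queue [4] -> pop 4, enqueue [3, 38], visited so far: [4]
  queue [3, 38] -> pop 3, enqueue [none], visited so far: [4, 3]
  queue [38] -> pop 38, enqueue [37, 42], visited so far: [4, 3, 38]
  queue [37, 42] -> pop 37, enqueue [none], visited so far: [4, 3, 38, 37]
  queue [42] -> pop 42, enqueue [43], visited so far: [4, 3, 38, 37, 42]
  queue [43] -> pop 43, enqueue [none], visited so far: [4, 3, 38, 37, 42, 43]
Result: [4, 3, 38, 37, 42, 43]


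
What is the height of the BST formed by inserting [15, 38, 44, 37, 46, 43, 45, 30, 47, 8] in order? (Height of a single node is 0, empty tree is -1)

Insertion order: [15, 38, 44, 37, 46, 43, 45, 30, 47, 8]
Tree (level-order array): [15, 8, 38, None, None, 37, 44, 30, None, 43, 46, None, None, None, None, 45, 47]
Compute height bottom-up (empty subtree = -1):
  height(8) = 1 + max(-1, -1) = 0
  height(30) = 1 + max(-1, -1) = 0
  height(37) = 1 + max(0, -1) = 1
  height(43) = 1 + max(-1, -1) = 0
  height(45) = 1 + max(-1, -1) = 0
  height(47) = 1 + max(-1, -1) = 0
  height(46) = 1 + max(0, 0) = 1
  height(44) = 1 + max(0, 1) = 2
  height(38) = 1 + max(1, 2) = 3
  height(15) = 1 + max(0, 3) = 4
Height = 4


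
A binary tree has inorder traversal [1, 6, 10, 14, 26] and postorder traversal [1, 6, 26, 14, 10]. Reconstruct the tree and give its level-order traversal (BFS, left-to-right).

Inorder:   [1, 6, 10, 14, 26]
Postorder: [1, 6, 26, 14, 10]
Algorithm: postorder visits root last, so walk postorder right-to-left;
each value is the root of the current inorder slice — split it at that
value, recurse on the right subtree first, then the left.
Recursive splits:
  root=10; inorder splits into left=[1, 6], right=[14, 26]
  root=14; inorder splits into left=[], right=[26]
  root=26; inorder splits into left=[], right=[]
  root=6; inorder splits into left=[1], right=[]
  root=1; inorder splits into left=[], right=[]
Reconstructed level-order: [10, 6, 14, 1, 26]


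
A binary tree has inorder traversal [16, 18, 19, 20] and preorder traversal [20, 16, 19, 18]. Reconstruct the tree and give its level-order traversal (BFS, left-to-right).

Inorder:  [16, 18, 19, 20]
Preorder: [20, 16, 19, 18]
Algorithm: preorder visits root first, so consume preorder in order;
for each root, split the current inorder slice at that value into
left-subtree inorder and right-subtree inorder, then recurse.
Recursive splits:
  root=20; inorder splits into left=[16, 18, 19], right=[]
  root=16; inorder splits into left=[], right=[18, 19]
  root=19; inorder splits into left=[18], right=[]
  root=18; inorder splits into left=[], right=[]
Reconstructed level-order: [20, 16, 19, 18]


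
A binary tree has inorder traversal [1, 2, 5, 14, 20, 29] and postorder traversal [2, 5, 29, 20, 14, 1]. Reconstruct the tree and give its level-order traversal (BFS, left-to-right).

Inorder:   [1, 2, 5, 14, 20, 29]
Postorder: [2, 5, 29, 20, 14, 1]
Algorithm: postorder visits root last, so walk postorder right-to-left;
each value is the root of the current inorder slice — split it at that
value, recurse on the right subtree first, then the left.
Recursive splits:
  root=1; inorder splits into left=[], right=[2, 5, 14, 20, 29]
  root=14; inorder splits into left=[2, 5], right=[20, 29]
  root=20; inorder splits into left=[], right=[29]
  root=29; inorder splits into left=[], right=[]
  root=5; inorder splits into left=[2], right=[]
  root=2; inorder splits into left=[], right=[]
Reconstructed level-order: [1, 14, 5, 20, 2, 29]


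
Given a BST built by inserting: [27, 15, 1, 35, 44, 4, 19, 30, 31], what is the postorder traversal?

Tree insertion order: [27, 15, 1, 35, 44, 4, 19, 30, 31]
Tree (level-order array): [27, 15, 35, 1, 19, 30, 44, None, 4, None, None, None, 31]
Postorder traversal: [4, 1, 19, 15, 31, 30, 44, 35, 27]


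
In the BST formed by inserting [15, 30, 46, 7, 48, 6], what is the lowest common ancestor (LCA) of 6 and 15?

Tree insertion order: [15, 30, 46, 7, 48, 6]
Tree (level-order array): [15, 7, 30, 6, None, None, 46, None, None, None, 48]
In a BST, the LCA of p=6, q=15 is the first node v on the
root-to-leaf path with p <= v <= q (go left if both < v, right if both > v).
Walk from root:
  at 15: 6 <= 15 <= 15, this is the LCA
LCA = 15


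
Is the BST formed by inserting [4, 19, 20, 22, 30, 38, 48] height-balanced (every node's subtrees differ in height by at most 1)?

Tree (level-order array): [4, None, 19, None, 20, None, 22, None, 30, None, 38, None, 48]
Definition: a tree is height-balanced if, at every node, |h(left) - h(right)| <= 1 (empty subtree has height -1).
Bottom-up per-node check:
  node 48: h_left=-1, h_right=-1, diff=0 [OK], height=0
  node 38: h_left=-1, h_right=0, diff=1 [OK], height=1
  node 30: h_left=-1, h_right=1, diff=2 [FAIL (|-1-1|=2 > 1)], height=2
  node 22: h_left=-1, h_right=2, diff=3 [FAIL (|-1-2|=3 > 1)], height=3
  node 20: h_left=-1, h_right=3, diff=4 [FAIL (|-1-3|=4 > 1)], height=4
  node 19: h_left=-1, h_right=4, diff=5 [FAIL (|-1-4|=5 > 1)], height=5
  node 4: h_left=-1, h_right=5, diff=6 [FAIL (|-1-5|=6 > 1)], height=6
Node 30 violates the condition: |-1 - 1| = 2 > 1.
Result: Not balanced


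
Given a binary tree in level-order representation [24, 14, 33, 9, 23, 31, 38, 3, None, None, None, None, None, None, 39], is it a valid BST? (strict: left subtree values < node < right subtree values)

Level-order array: [24, 14, 33, 9, 23, 31, 38, 3, None, None, None, None, None, None, 39]
Validate using subtree bounds (lo, hi): at each node, require lo < value < hi,
then recurse left with hi=value and right with lo=value.
Preorder trace (stopping at first violation):
  at node 24 with bounds (-inf, +inf): OK
  at node 14 with bounds (-inf, 24): OK
  at node 9 with bounds (-inf, 14): OK
  at node 3 with bounds (-inf, 9): OK
  at node 23 with bounds (14, 24): OK
  at node 33 with bounds (24, +inf): OK
  at node 31 with bounds (24, 33): OK
  at node 38 with bounds (33, +inf): OK
  at node 39 with bounds (38, +inf): OK
No violation found at any node.
Result: Valid BST


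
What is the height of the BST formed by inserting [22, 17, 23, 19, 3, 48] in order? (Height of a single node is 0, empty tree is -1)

Insertion order: [22, 17, 23, 19, 3, 48]
Tree (level-order array): [22, 17, 23, 3, 19, None, 48]
Compute height bottom-up (empty subtree = -1):
  height(3) = 1 + max(-1, -1) = 0
  height(19) = 1 + max(-1, -1) = 0
  height(17) = 1 + max(0, 0) = 1
  height(48) = 1 + max(-1, -1) = 0
  height(23) = 1 + max(-1, 0) = 1
  height(22) = 1 + max(1, 1) = 2
Height = 2


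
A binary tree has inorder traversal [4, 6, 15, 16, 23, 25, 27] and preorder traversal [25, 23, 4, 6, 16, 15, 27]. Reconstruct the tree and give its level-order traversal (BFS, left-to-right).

Inorder:  [4, 6, 15, 16, 23, 25, 27]
Preorder: [25, 23, 4, 6, 16, 15, 27]
Algorithm: preorder visits root first, so consume preorder in order;
for each root, split the current inorder slice at that value into
left-subtree inorder and right-subtree inorder, then recurse.
Recursive splits:
  root=25; inorder splits into left=[4, 6, 15, 16, 23], right=[27]
  root=23; inorder splits into left=[4, 6, 15, 16], right=[]
  root=4; inorder splits into left=[], right=[6, 15, 16]
  root=6; inorder splits into left=[], right=[15, 16]
  root=16; inorder splits into left=[15], right=[]
  root=15; inorder splits into left=[], right=[]
  root=27; inorder splits into left=[], right=[]
Reconstructed level-order: [25, 23, 27, 4, 6, 16, 15]


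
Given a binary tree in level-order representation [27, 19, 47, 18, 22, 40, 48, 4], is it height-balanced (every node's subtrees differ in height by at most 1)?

Tree (level-order array): [27, 19, 47, 18, 22, 40, 48, 4]
Definition: a tree is height-balanced if, at every node, |h(left) - h(right)| <= 1 (empty subtree has height -1).
Bottom-up per-node check:
  node 4: h_left=-1, h_right=-1, diff=0 [OK], height=0
  node 18: h_left=0, h_right=-1, diff=1 [OK], height=1
  node 22: h_left=-1, h_right=-1, diff=0 [OK], height=0
  node 19: h_left=1, h_right=0, diff=1 [OK], height=2
  node 40: h_left=-1, h_right=-1, diff=0 [OK], height=0
  node 48: h_left=-1, h_right=-1, diff=0 [OK], height=0
  node 47: h_left=0, h_right=0, diff=0 [OK], height=1
  node 27: h_left=2, h_right=1, diff=1 [OK], height=3
All nodes satisfy the balance condition.
Result: Balanced


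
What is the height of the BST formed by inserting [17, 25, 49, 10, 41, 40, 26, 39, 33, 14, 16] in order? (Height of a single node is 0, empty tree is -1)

Insertion order: [17, 25, 49, 10, 41, 40, 26, 39, 33, 14, 16]
Tree (level-order array): [17, 10, 25, None, 14, None, 49, None, 16, 41, None, None, None, 40, None, 26, None, None, 39, 33]
Compute height bottom-up (empty subtree = -1):
  height(16) = 1 + max(-1, -1) = 0
  height(14) = 1 + max(-1, 0) = 1
  height(10) = 1 + max(-1, 1) = 2
  height(33) = 1 + max(-1, -1) = 0
  height(39) = 1 + max(0, -1) = 1
  height(26) = 1 + max(-1, 1) = 2
  height(40) = 1 + max(2, -1) = 3
  height(41) = 1 + max(3, -1) = 4
  height(49) = 1 + max(4, -1) = 5
  height(25) = 1 + max(-1, 5) = 6
  height(17) = 1 + max(2, 6) = 7
Height = 7


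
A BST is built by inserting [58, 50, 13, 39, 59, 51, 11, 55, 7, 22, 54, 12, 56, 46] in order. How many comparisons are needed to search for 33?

Search path for 33: 58 -> 50 -> 13 -> 39 -> 22
Found: False
Comparisons: 5


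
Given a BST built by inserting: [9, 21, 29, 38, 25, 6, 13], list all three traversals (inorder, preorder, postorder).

Tree insertion order: [9, 21, 29, 38, 25, 6, 13]
Tree (level-order array): [9, 6, 21, None, None, 13, 29, None, None, 25, 38]
Inorder (L, root, R): [6, 9, 13, 21, 25, 29, 38]
Preorder (root, L, R): [9, 6, 21, 13, 29, 25, 38]
Postorder (L, R, root): [6, 13, 25, 38, 29, 21, 9]


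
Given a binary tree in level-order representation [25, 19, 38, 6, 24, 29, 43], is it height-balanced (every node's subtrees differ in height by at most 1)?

Tree (level-order array): [25, 19, 38, 6, 24, 29, 43]
Definition: a tree is height-balanced if, at every node, |h(left) - h(right)| <= 1 (empty subtree has height -1).
Bottom-up per-node check:
  node 6: h_left=-1, h_right=-1, diff=0 [OK], height=0
  node 24: h_left=-1, h_right=-1, diff=0 [OK], height=0
  node 19: h_left=0, h_right=0, diff=0 [OK], height=1
  node 29: h_left=-1, h_right=-1, diff=0 [OK], height=0
  node 43: h_left=-1, h_right=-1, diff=0 [OK], height=0
  node 38: h_left=0, h_right=0, diff=0 [OK], height=1
  node 25: h_left=1, h_right=1, diff=0 [OK], height=2
All nodes satisfy the balance condition.
Result: Balanced


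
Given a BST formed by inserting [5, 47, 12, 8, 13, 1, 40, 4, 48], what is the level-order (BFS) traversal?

Tree insertion order: [5, 47, 12, 8, 13, 1, 40, 4, 48]
Tree (level-order array): [5, 1, 47, None, 4, 12, 48, None, None, 8, 13, None, None, None, None, None, 40]
BFS from the root, enqueuing left then right child of each popped node:
  queue [5] -> pop 5, enqueue [1, 47], visited so far: [5]
  queue [1, 47] -> pop 1, enqueue [4], visited so far: [5, 1]
  queue [47, 4] -> pop 47, enqueue [12, 48], visited so far: [5, 1, 47]
  queue [4, 12, 48] -> pop 4, enqueue [none], visited so far: [5, 1, 47, 4]
  queue [12, 48] -> pop 12, enqueue [8, 13], visited so far: [5, 1, 47, 4, 12]
  queue [48, 8, 13] -> pop 48, enqueue [none], visited so far: [5, 1, 47, 4, 12, 48]
  queue [8, 13] -> pop 8, enqueue [none], visited so far: [5, 1, 47, 4, 12, 48, 8]
  queue [13] -> pop 13, enqueue [40], visited so far: [5, 1, 47, 4, 12, 48, 8, 13]
  queue [40] -> pop 40, enqueue [none], visited so far: [5, 1, 47, 4, 12, 48, 8, 13, 40]
Result: [5, 1, 47, 4, 12, 48, 8, 13, 40]


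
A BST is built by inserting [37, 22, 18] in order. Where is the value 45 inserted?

Starting tree (level order): [37, 22, None, 18]
Insertion path: 37
Result: insert 45 as right child of 37
Final tree (level order): [37, 22, 45, 18]


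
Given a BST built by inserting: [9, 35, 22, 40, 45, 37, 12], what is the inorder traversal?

Tree insertion order: [9, 35, 22, 40, 45, 37, 12]
Tree (level-order array): [9, None, 35, 22, 40, 12, None, 37, 45]
Inorder traversal: [9, 12, 22, 35, 37, 40, 45]


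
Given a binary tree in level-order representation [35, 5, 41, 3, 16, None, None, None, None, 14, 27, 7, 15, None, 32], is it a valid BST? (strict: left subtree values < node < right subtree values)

Level-order array: [35, 5, 41, 3, 16, None, None, None, None, 14, 27, 7, 15, None, 32]
Validate using subtree bounds (lo, hi): at each node, require lo < value < hi,
then recurse left with hi=value and right with lo=value.
Preorder trace (stopping at first violation):
  at node 35 with bounds (-inf, +inf): OK
  at node 5 with bounds (-inf, 35): OK
  at node 3 with bounds (-inf, 5): OK
  at node 16 with bounds (5, 35): OK
  at node 14 with bounds (5, 16): OK
  at node 7 with bounds (5, 14): OK
  at node 15 with bounds (14, 16): OK
  at node 27 with bounds (16, 35): OK
  at node 32 with bounds (27, 35): OK
  at node 41 with bounds (35, +inf): OK
No violation found at any node.
Result: Valid BST


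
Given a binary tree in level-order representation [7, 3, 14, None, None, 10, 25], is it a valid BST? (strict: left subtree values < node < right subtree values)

Level-order array: [7, 3, 14, None, None, 10, 25]
Validate using subtree bounds (lo, hi): at each node, require lo < value < hi,
then recurse left with hi=value and right with lo=value.
Preorder trace (stopping at first violation):
  at node 7 with bounds (-inf, +inf): OK
  at node 3 with bounds (-inf, 7): OK
  at node 14 with bounds (7, +inf): OK
  at node 10 with bounds (7, 14): OK
  at node 25 with bounds (14, +inf): OK
No violation found at any node.
Result: Valid BST


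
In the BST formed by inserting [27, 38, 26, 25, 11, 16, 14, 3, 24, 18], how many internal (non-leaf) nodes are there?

Tree built from: [27, 38, 26, 25, 11, 16, 14, 3, 24, 18]
Tree (level-order array): [27, 26, 38, 25, None, None, None, 11, None, 3, 16, None, None, 14, 24, None, None, 18]
Rule: An internal node has at least one child.
Per-node child counts:
  node 27: 2 child(ren)
  node 26: 1 child(ren)
  node 25: 1 child(ren)
  node 11: 2 child(ren)
  node 3: 0 child(ren)
  node 16: 2 child(ren)
  node 14: 0 child(ren)
  node 24: 1 child(ren)
  node 18: 0 child(ren)
  node 38: 0 child(ren)
Matching nodes: [27, 26, 25, 11, 16, 24]
Count of internal (non-leaf) nodes: 6


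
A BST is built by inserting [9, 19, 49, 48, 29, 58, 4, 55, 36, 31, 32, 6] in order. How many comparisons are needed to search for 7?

Search path for 7: 9 -> 4 -> 6
Found: False
Comparisons: 3


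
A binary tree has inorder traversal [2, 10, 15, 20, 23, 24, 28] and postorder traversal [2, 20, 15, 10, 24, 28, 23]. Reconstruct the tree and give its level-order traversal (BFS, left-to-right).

Inorder:   [2, 10, 15, 20, 23, 24, 28]
Postorder: [2, 20, 15, 10, 24, 28, 23]
Algorithm: postorder visits root last, so walk postorder right-to-left;
each value is the root of the current inorder slice — split it at that
value, recurse on the right subtree first, then the left.
Recursive splits:
  root=23; inorder splits into left=[2, 10, 15, 20], right=[24, 28]
  root=28; inorder splits into left=[24], right=[]
  root=24; inorder splits into left=[], right=[]
  root=10; inorder splits into left=[2], right=[15, 20]
  root=15; inorder splits into left=[], right=[20]
  root=20; inorder splits into left=[], right=[]
  root=2; inorder splits into left=[], right=[]
Reconstructed level-order: [23, 10, 28, 2, 15, 24, 20]


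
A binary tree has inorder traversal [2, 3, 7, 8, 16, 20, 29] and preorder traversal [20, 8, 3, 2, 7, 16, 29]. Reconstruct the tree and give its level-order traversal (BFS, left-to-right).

Inorder:  [2, 3, 7, 8, 16, 20, 29]
Preorder: [20, 8, 3, 2, 7, 16, 29]
Algorithm: preorder visits root first, so consume preorder in order;
for each root, split the current inorder slice at that value into
left-subtree inorder and right-subtree inorder, then recurse.
Recursive splits:
  root=20; inorder splits into left=[2, 3, 7, 8, 16], right=[29]
  root=8; inorder splits into left=[2, 3, 7], right=[16]
  root=3; inorder splits into left=[2], right=[7]
  root=2; inorder splits into left=[], right=[]
  root=7; inorder splits into left=[], right=[]
  root=16; inorder splits into left=[], right=[]
  root=29; inorder splits into left=[], right=[]
Reconstructed level-order: [20, 8, 29, 3, 16, 2, 7]


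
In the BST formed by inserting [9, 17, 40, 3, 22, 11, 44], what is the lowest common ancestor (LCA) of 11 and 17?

Tree insertion order: [9, 17, 40, 3, 22, 11, 44]
Tree (level-order array): [9, 3, 17, None, None, 11, 40, None, None, 22, 44]
In a BST, the LCA of p=11, q=17 is the first node v on the
root-to-leaf path with p <= v <= q (go left if both < v, right if both > v).
Walk from root:
  at 9: both 11 and 17 > 9, go right
  at 17: 11 <= 17 <= 17, this is the LCA
LCA = 17


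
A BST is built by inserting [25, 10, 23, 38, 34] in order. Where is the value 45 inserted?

Starting tree (level order): [25, 10, 38, None, 23, 34]
Insertion path: 25 -> 38
Result: insert 45 as right child of 38
Final tree (level order): [25, 10, 38, None, 23, 34, 45]


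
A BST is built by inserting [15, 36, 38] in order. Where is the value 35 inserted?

Starting tree (level order): [15, None, 36, None, 38]
Insertion path: 15 -> 36
Result: insert 35 as left child of 36
Final tree (level order): [15, None, 36, 35, 38]


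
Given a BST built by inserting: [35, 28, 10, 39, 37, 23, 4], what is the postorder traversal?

Tree insertion order: [35, 28, 10, 39, 37, 23, 4]
Tree (level-order array): [35, 28, 39, 10, None, 37, None, 4, 23]
Postorder traversal: [4, 23, 10, 28, 37, 39, 35]


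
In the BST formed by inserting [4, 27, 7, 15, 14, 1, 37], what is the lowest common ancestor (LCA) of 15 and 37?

Tree insertion order: [4, 27, 7, 15, 14, 1, 37]
Tree (level-order array): [4, 1, 27, None, None, 7, 37, None, 15, None, None, 14]
In a BST, the LCA of p=15, q=37 is the first node v on the
root-to-leaf path with p <= v <= q (go left if both < v, right if both > v).
Walk from root:
  at 4: both 15 and 37 > 4, go right
  at 27: 15 <= 27 <= 37, this is the LCA
LCA = 27


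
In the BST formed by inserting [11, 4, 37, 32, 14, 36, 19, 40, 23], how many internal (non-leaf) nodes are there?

Tree built from: [11, 4, 37, 32, 14, 36, 19, 40, 23]
Tree (level-order array): [11, 4, 37, None, None, 32, 40, 14, 36, None, None, None, 19, None, None, None, 23]
Rule: An internal node has at least one child.
Per-node child counts:
  node 11: 2 child(ren)
  node 4: 0 child(ren)
  node 37: 2 child(ren)
  node 32: 2 child(ren)
  node 14: 1 child(ren)
  node 19: 1 child(ren)
  node 23: 0 child(ren)
  node 36: 0 child(ren)
  node 40: 0 child(ren)
Matching nodes: [11, 37, 32, 14, 19]
Count of internal (non-leaf) nodes: 5


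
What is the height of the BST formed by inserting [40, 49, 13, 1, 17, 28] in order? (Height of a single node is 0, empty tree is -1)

Insertion order: [40, 49, 13, 1, 17, 28]
Tree (level-order array): [40, 13, 49, 1, 17, None, None, None, None, None, 28]
Compute height bottom-up (empty subtree = -1):
  height(1) = 1 + max(-1, -1) = 0
  height(28) = 1 + max(-1, -1) = 0
  height(17) = 1 + max(-1, 0) = 1
  height(13) = 1 + max(0, 1) = 2
  height(49) = 1 + max(-1, -1) = 0
  height(40) = 1 + max(2, 0) = 3
Height = 3


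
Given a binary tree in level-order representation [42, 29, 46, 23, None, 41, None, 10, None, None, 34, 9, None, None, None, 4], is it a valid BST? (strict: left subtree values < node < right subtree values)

Level-order array: [42, 29, 46, 23, None, 41, None, 10, None, None, 34, 9, None, None, None, 4]
Validate using subtree bounds (lo, hi): at each node, require lo < value < hi,
then recurse left with hi=value and right with lo=value.
Preorder trace (stopping at first violation):
  at node 42 with bounds (-inf, +inf): OK
  at node 29 with bounds (-inf, 42): OK
  at node 23 with bounds (-inf, 29): OK
  at node 10 with bounds (-inf, 23): OK
  at node 9 with bounds (-inf, 10): OK
  at node 4 with bounds (-inf, 9): OK
  at node 46 with bounds (42, +inf): OK
  at node 41 with bounds (42, 46): VIOLATION
Node 41 violates its bound: not (42 < 41 < 46).
Result: Not a valid BST


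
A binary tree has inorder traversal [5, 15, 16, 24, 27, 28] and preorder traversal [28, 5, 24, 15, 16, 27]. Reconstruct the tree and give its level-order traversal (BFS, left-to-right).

Inorder:  [5, 15, 16, 24, 27, 28]
Preorder: [28, 5, 24, 15, 16, 27]
Algorithm: preorder visits root first, so consume preorder in order;
for each root, split the current inorder slice at that value into
left-subtree inorder and right-subtree inorder, then recurse.
Recursive splits:
  root=28; inorder splits into left=[5, 15, 16, 24, 27], right=[]
  root=5; inorder splits into left=[], right=[15, 16, 24, 27]
  root=24; inorder splits into left=[15, 16], right=[27]
  root=15; inorder splits into left=[], right=[16]
  root=16; inorder splits into left=[], right=[]
  root=27; inorder splits into left=[], right=[]
Reconstructed level-order: [28, 5, 24, 15, 27, 16]


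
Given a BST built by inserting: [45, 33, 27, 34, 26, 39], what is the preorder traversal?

Tree insertion order: [45, 33, 27, 34, 26, 39]
Tree (level-order array): [45, 33, None, 27, 34, 26, None, None, 39]
Preorder traversal: [45, 33, 27, 26, 34, 39]


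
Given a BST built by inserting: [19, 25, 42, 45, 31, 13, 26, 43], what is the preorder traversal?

Tree insertion order: [19, 25, 42, 45, 31, 13, 26, 43]
Tree (level-order array): [19, 13, 25, None, None, None, 42, 31, 45, 26, None, 43]
Preorder traversal: [19, 13, 25, 42, 31, 26, 45, 43]


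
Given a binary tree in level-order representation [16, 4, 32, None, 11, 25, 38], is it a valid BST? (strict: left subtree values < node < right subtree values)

Level-order array: [16, 4, 32, None, 11, 25, 38]
Validate using subtree bounds (lo, hi): at each node, require lo < value < hi,
then recurse left with hi=value and right with lo=value.
Preorder trace (stopping at first violation):
  at node 16 with bounds (-inf, +inf): OK
  at node 4 with bounds (-inf, 16): OK
  at node 11 with bounds (4, 16): OK
  at node 32 with bounds (16, +inf): OK
  at node 25 with bounds (16, 32): OK
  at node 38 with bounds (32, +inf): OK
No violation found at any node.
Result: Valid BST


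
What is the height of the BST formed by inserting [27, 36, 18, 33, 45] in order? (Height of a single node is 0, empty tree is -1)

Insertion order: [27, 36, 18, 33, 45]
Tree (level-order array): [27, 18, 36, None, None, 33, 45]
Compute height bottom-up (empty subtree = -1):
  height(18) = 1 + max(-1, -1) = 0
  height(33) = 1 + max(-1, -1) = 0
  height(45) = 1 + max(-1, -1) = 0
  height(36) = 1 + max(0, 0) = 1
  height(27) = 1 + max(0, 1) = 2
Height = 2


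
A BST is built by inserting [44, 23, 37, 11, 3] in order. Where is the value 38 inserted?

Starting tree (level order): [44, 23, None, 11, 37, 3]
Insertion path: 44 -> 23 -> 37
Result: insert 38 as right child of 37
Final tree (level order): [44, 23, None, 11, 37, 3, None, None, 38]


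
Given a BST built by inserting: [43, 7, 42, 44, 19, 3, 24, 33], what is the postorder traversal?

Tree insertion order: [43, 7, 42, 44, 19, 3, 24, 33]
Tree (level-order array): [43, 7, 44, 3, 42, None, None, None, None, 19, None, None, 24, None, 33]
Postorder traversal: [3, 33, 24, 19, 42, 7, 44, 43]


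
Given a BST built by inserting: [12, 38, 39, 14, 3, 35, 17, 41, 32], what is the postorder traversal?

Tree insertion order: [12, 38, 39, 14, 3, 35, 17, 41, 32]
Tree (level-order array): [12, 3, 38, None, None, 14, 39, None, 35, None, 41, 17, None, None, None, None, 32]
Postorder traversal: [3, 32, 17, 35, 14, 41, 39, 38, 12]


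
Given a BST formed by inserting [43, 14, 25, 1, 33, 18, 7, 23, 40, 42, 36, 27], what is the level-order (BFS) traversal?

Tree insertion order: [43, 14, 25, 1, 33, 18, 7, 23, 40, 42, 36, 27]
Tree (level-order array): [43, 14, None, 1, 25, None, 7, 18, 33, None, None, None, 23, 27, 40, None, None, None, None, 36, 42]
BFS from the root, enqueuing left then right child of each popped node:
  queue [43] -> pop 43, enqueue [14], visited so far: [43]
  queue [14] -> pop 14, enqueue [1, 25], visited so far: [43, 14]
  queue [1, 25] -> pop 1, enqueue [7], visited so far: [43, 14, 1]
  queue [25, 7] -> pop 25, enqueue [18, 33], visited so far: [43, 14, 1, 25]
  queue [7, 18, 33] -> pop 7, enqueue [none], visited so far: [43, 14, 1, 25, 7]
  queue [18, 33] -> pop 18, enqueue [23], visited so far: [43, 14, 1, 25, 7, 18]
  queue [33, 23] -> pop 33, enqueue [27, 40], visited so far: [43, 14, 1, 25, 7, 18, 33]
  queue [23, 27, 40] -> pop 23, enqueue [none], visited so far: [43, 14, 1, 25, 7, 18, 33, 23]
  queue [27, 40] -> pop 27, enqueue [none], visited so far: [43, 14, 1, 25, 7, 18, 33, 23, 27]
  queue [40] -> pop 40, enqueue [36, 42], visited so far: [43, 14, 1, 25, 7, 18, 33, 23, 27, 40]
  queue [36, 42] -> pop 36, enqueue [none], visited so far: [43, 14, 1, 25, 7, 18, 33, 23, 27, 40, 36]
  queue [42] -> pop 42, enqueue [none], visited so far: [43, 14, 1, 25, 7, 18, 33, 23, 27, 40, 36, 42]
Result: [43, 14, 1, 25, 7, 18, 33, 23, 27, 40, 36, 42]
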